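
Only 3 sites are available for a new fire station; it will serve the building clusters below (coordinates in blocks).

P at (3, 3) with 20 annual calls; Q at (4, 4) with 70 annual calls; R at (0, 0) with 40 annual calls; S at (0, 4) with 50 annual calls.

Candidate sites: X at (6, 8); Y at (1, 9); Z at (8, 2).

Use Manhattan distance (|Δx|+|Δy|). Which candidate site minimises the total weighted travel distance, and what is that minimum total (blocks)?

Y, total 1420 blocks

Total weighted distance at each candidate:
  X (6, 8): total = 1640
  Y (1, 9): total = 1420
  Z (8, 2): total = 1440
Minimum is at Y with total 1420 blocks.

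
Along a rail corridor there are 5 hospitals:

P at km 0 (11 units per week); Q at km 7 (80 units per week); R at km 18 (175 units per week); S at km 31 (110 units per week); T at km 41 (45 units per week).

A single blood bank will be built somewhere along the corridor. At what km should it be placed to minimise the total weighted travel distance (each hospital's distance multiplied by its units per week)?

For a sum of weighted absolute distances on a line, the optimum is the weighted median (not the mean). Total weight W = 421; half-weight = 210.5.
Sort by position and accumulate weight:
  km 0 (P, w=11) → cum 11
  km 7 (Q, w=80) → cum 91
  km 18 (R, w=175) → cum 266  ≥ 210.5 → median here
  km 31 (S, w=110) → cum 376
  km 41 (T, w=45) → cum 421
Optimal location: km 18.

x = 18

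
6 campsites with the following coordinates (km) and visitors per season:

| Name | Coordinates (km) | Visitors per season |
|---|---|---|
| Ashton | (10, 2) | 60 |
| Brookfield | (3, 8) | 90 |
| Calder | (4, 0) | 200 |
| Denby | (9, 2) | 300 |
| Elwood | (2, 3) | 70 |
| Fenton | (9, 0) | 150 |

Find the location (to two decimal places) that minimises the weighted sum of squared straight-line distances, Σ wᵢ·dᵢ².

(6.74, 1.90)

The minimiser of Σwᵢ‖p−pᵢ‖² is the weighted centroid p* = (Σwᵢpᵢ)/(Σwᵢ).
Σwᵢ = 870.
Σwᵢxᵢ = 60·10 + 90·3 + 200·4 + 300·9 + 70·2 + 150·9 = 5860.
Σwᵢyᵢ = 60·2 + 90·8 + 200·0 + 300·2 + 70·3 + 150·0 = 1650.
x* = 5860/870 = 6.74, y* = 1650/870 = 1.90.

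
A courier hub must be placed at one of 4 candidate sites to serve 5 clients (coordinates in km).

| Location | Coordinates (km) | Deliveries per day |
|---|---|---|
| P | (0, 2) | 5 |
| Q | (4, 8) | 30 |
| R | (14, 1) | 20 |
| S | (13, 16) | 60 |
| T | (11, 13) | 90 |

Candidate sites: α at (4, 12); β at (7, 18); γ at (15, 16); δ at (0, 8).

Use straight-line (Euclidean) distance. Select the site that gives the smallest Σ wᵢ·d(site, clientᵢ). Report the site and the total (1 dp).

Total weighted distance at each candidate:
  α (4, 12): total = 1698.5
  β (7, 18): total = 1724.0
  γ (15, 16): total = 1381.3
  δ (0, 8): total = 2466.4
Minimum is at γ with total 1381.3 km.

γ, total 1381.3 km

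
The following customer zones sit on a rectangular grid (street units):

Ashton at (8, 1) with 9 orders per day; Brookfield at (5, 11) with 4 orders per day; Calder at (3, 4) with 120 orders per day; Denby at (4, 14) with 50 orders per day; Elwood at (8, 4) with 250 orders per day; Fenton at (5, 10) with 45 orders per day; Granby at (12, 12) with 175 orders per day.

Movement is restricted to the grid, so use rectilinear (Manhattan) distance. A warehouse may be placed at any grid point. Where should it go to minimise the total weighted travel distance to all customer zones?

(8, 4)

Manhattan distance separates: Σwᵢ(|x−xᵢ|+|y−yᵢ|) = Σwᵢ|x−xᵢ| + Σwᵢ|y−yᵢ|, so x and y are optimised independently as 1-D weighted medians.
Total weight W = 653; half = 326.5.
x-coordinate, sorted with cumulative weight:
  x=3 (Calder, w=120) cum 120
  x=4 (Denby, w=50) cum 170
  x=5 (Brookfield, w=4) cum 174
  x=5 (Fenton, w=45) cum 219
  x=8 (Ashton, w=9) cum 228
  x=8 (Elwood, w=250) cum 478  ← median
  x=12 (Granby, w=175) cum 653
⇒ x* = 8
y-coordinate, sorted with cumulative weight:
  y=1 (Ashton, w=9) cum 9
  y=4 (Calder, w=120) cum 129
  y=4 (Elwood, w=250) cum 379  ← median
  y=10 (Fenton, w=45) cum 424
  y=11 (Brookfield, w=4) cum 428
  y=12 (Granby, w=175) cum 603
  y=14 (Denby, w=50) cum 653
⇒ y* = 4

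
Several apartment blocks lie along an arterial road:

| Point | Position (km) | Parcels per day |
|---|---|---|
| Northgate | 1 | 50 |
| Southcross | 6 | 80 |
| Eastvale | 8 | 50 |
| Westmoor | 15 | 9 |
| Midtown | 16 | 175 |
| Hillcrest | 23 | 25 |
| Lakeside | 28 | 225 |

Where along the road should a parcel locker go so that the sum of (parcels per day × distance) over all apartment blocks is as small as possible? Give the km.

x = 16

For a sum of weighted absolute distances on a line, the optimum is the weighted median (not the mean). Total weight W = 614; half-weight = 307.
Sort by position and accumulate weight:
  km 1 (Northgate, w=50) → cum 50
  km 6 (Southcross, w=80) → cum 130
  km 8 (Eastvale, w=50) → cum 180
  km 15 (Westmoor, w=9) → cum 189
  km 16 (Midtown, w=175) → cum 364  ≥ 307 → median here
  km 23 (Hillcrest, w=25) → cum 389
  km 28 (Lakeside, w=225) → cum 614
Optimal location: km 16.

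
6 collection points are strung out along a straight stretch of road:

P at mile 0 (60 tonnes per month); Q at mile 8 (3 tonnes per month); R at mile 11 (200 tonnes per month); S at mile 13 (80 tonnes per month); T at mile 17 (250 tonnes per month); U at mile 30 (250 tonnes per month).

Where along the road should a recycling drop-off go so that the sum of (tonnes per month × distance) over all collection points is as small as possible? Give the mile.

For a sum of weighted absolute distances on a line, the optimum is the weighted median (not the mean). Total weight W = 843; half-weight = 421.5.
Sort by position and accumulate weight:
  mile 0 (P, w=60) → cum 60
  mile 8 (Q, w=3) → cum 63
  mile 11 (R, w=200) → cum 263
  mile 13 (S, w=80) → cum 343
  mile 17 (T, w=250) → cum 593  ≥ 421.5 → median here
  mile 30 (U, w=250) → cum 843
Optimal location: mile 17.

x = 17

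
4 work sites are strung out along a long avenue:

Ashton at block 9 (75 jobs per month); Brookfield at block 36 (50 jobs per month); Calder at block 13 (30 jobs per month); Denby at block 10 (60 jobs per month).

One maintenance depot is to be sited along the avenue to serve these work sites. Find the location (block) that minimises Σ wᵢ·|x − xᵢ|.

For a sum of weighted absolute distances on a line, the optimum is the weighted median (not the mean). Total weight W = 215; half-weight = 107.5.
Sort by position and accumulate weight:
  block 9 (Ashton, w=75) → cum 75
  block 10 (Denby, w=60) → cum 135  ≥ 107.5 → median here
  block 13 (Calder, w=30) → cum 165
  block 36 (Brookfield, w=50) → cum 215
Optimal location: block 10.

x = 10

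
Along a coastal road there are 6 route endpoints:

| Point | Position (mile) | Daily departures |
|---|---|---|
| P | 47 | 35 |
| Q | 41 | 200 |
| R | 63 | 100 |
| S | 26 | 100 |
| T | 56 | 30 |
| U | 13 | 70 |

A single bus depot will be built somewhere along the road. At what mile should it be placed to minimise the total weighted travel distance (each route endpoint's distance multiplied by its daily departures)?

x = 41

For a sum of weighted absolute distances on a line, the optimum is the weighted median (not the mean). Total weight W = 535; half-weight = 267.5.
Sort by position and accumulate weight:
  mile 13 (U, w=70) → cum 70
  mile 26 (S, w=100) → cum 170
  mile 41 (Q, w=200) → cum 370  ≥ 267.5 → median here
  mile 47 (P, w=35) → cum 405
  mile 56 (T, w=30) → cum 435
  mile 63 (R, w=100) → cum 535
Optimal location: mile 41.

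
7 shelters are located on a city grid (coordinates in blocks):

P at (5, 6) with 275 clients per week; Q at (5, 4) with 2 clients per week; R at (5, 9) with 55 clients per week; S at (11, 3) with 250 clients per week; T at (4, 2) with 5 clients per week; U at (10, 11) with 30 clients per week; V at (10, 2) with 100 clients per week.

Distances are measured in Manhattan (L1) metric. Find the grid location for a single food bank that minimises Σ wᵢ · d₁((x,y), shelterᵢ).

(10, 6)

Manhattan distance separates: Σwᵢ(|x−xᵢ|+|y−yᵢ|) = Σwᵢ|x−xᵢ| + Σwᵢ|y−yᵢ|, so x and y are optimised independently as 1-D weighted medians.
Total weight W = 717; half = 358.5.
x-coordinate, sorted with cumulative weight:
  x=4 (T, w=5) cum 5
  x=5 (P, w=275) cum 280
  x=5 (Q, w=2) cum 282
  x=5 (R, w=55) cum 337
  x=10 (U, w=30) cum 367  ← median
  x=10 (V, w=100) cum 467
  x=11 (S, w=250) cum 717
⇒ x* = 10
y-coordinate, sorted with cumulative weight:
  y=2 (T, w=5) cum 5
  y=2 (V, w=100) cum 105
  y=3 (S, w=250) cum 355
  y=4 (Q, w=2) cum 357
  y=6 (P, w=275) cum 632  ← median
  y=9 (R, w=55) cum 687
  y=11 (U, w=30) cum 717
⇒ y* = 6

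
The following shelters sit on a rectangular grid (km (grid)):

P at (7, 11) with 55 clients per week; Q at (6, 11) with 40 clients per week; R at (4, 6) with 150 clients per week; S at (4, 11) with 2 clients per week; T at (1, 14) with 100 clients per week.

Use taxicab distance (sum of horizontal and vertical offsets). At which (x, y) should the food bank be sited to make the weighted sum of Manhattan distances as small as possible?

Manhattan distance separates: Σwᵢ(|x−xᵢ|+|y−yᵢ|) = Σwᵢ|x−xᵢ| + Σwᵢ|y−yᵢ|, so x and y are optimised independently as 1-D weighted medians.
Total weight W = 347; half = 173.5.
x-coordinate, sorted with cumulative weight:
  x=1 (T, w=100) cum 100
  x=4 (R, w=150) cum 250  ← median
  x=4 (S, w=2) cum 252
  x=6 (Q, w=40) cum 292
  x=7 (P, w=55) cum 347
⇒ x* = 4
y-coordinate, sorted with cumulative weight:
  y=6 (R, w=150) cum 150
  y=11 (P, w=55) cum 205  ← median
  y=11 (Q, w=40) cum 245
  y=11 (S, w=2) cum 247
  y=14 (T, w=100) cum 347
⇒ y* = 11

(4, 11)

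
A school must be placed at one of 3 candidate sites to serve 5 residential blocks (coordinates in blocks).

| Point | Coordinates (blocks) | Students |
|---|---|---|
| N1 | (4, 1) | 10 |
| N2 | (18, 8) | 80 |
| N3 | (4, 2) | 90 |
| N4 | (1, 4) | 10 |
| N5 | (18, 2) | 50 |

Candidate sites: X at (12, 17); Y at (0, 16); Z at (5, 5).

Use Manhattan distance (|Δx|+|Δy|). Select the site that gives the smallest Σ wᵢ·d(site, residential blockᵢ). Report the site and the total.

Z, total 2540 blocks

Total weighted distance at each candidate:
  X (12, 17): total = 4800
  Y (0, 16): total = 5620
  Z (5, 5): total = 2540
Minimum is at Z with total 2540 blocks.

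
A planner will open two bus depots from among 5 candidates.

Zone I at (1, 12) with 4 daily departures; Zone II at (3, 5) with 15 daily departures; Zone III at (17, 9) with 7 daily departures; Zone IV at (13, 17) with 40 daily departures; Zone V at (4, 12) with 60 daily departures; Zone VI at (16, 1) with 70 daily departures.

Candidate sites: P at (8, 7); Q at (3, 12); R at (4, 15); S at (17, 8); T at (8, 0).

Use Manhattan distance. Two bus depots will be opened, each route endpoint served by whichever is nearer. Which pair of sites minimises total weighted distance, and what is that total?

Evaluate every pair (each demand assigned to the nearer of the two):
  {Q, S}: total = 1260
  {R, S}: total = 1376
  {Q, T}: total = 1522
  {R, T}: total = 1550
  {P, S}: total = 1780
  {P, R}: total = 1806
  {P, Q}: total = 1830
  {P, T}: total = 2000
  {S, T}: total = 2273
  {Q, R}: total = 2412
Best pair: {Q, S} with total 1260.

{Q, S}, total 1260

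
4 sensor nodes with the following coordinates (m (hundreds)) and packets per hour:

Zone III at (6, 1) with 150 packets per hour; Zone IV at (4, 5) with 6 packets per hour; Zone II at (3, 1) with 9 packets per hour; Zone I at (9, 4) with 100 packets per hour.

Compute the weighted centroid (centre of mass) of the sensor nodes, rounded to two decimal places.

The minimiser of Σwᵢ‖p−pᵢ‖² is the weighted centroid p* = (Σwᵢpᵢ)/(Σwᵢ).
Σwᵢ = 265.
Σwᵢxᵢ = 150·6 + 6·4 + 9·3 + 100·9 = 1851.
Σwᵢyᵢ = 150·1 + 6·5 + 9·1 + 100·4 = 589.
x* = 1851/265 = 6.98, y* = 589/265 = 2.22.

(6.98, 2.22)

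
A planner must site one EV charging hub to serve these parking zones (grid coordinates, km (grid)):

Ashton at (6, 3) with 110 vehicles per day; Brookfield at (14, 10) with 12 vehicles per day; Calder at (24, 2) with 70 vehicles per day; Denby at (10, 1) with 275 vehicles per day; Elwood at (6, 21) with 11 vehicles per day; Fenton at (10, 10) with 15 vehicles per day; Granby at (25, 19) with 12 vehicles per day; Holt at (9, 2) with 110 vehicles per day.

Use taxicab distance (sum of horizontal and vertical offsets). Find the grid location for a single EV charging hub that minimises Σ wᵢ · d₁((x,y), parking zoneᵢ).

Manhattan distance separates: Σwᵢ(|x−xᵢ|+|y−yᵢ|) = Σwᵢ|x−xᵢ| + Σwᵢ|y−yᵢ|, so x and y are optimised independently as 1-D weighted medians.
Total weight W = 615; half = 307.5.
x-coordinate, sorted with cumulative weight:
  x=6 (Ashton, w=110) cum 110
  x=6 (Elwood, w=11) cum 121
  x=9 (Holt, w=110) cum 231
  x=10 (Denby, w=275) cum 506  ← median
  x=10 (Fenton, w=15) cum 521
  x=14 (Brookfield, w=12) cum 533
  x=24 (Calder, w=70) cum 603
  x=25 (Granby, w=12) cum 615
⇒ x* = 10
y-coordinate, sorted with cumulative weight:
  y=1 (Denby, w=275) cum 275
  y=2 (Calder, w=70) cum 345  ← median
  y=2 (Holt, w=110) cum 455
  y=3 (Ashton, w=110) cum 565
  y=10 (Brookfield, w=12) cum 577
  y=10 (Fenton, w=15) cum 592
  y=19 (Granby, w=12) cum 604
  y=21 (Elwood, w=11) cum 615
⇒ y* = 2

(10, 2)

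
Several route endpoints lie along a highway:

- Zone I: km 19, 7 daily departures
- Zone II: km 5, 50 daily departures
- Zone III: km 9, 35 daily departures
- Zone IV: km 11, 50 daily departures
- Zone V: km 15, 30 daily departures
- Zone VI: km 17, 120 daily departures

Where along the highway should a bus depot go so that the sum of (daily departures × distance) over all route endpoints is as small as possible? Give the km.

x = 15

For a sum of weighted absolute distances on a line, the optimum is the weighted median (not the mean). Total weight W = 292; half-weight = 146.
Sort by position and accumulate weight:
  km 5 (Zone II, w=50) → cum 50
  km 9 (Zone III, w=35) → cum 85
  km 11 (Zone IV, w=50) → cum 135
  km 15 (Zone V, w=30) → cum 165  ≥ 146 → median here
  km 17 (Zone VI, w=120) → cum 285
  km 19 (Zone I, w=7) → cum 292
Optimal location: km 15.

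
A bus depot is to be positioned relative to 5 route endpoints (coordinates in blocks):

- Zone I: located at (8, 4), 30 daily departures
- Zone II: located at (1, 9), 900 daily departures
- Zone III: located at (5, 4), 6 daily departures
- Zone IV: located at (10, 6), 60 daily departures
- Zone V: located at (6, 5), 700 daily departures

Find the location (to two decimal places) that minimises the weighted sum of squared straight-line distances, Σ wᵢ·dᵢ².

The minimiser of Σwᵢ‖p−pᵢ‖² is the weighted centroid p* = (Σwᵢpᵢ)/(Σwᵢ).
Σwᵢ = 1696.
Σwᵢxᵢ = 30·8 + 900·1 + 6·5 + 60·10 + 700·6 = 5970.
Σwᵢyᵢ = 30·4 + 900·9 + 6·4 + 60·6 + 700·5 = 12104.
x* = 5970/1696 = 3.52, y* = 12104/1696 = 7.14.

(3.52, 7.14)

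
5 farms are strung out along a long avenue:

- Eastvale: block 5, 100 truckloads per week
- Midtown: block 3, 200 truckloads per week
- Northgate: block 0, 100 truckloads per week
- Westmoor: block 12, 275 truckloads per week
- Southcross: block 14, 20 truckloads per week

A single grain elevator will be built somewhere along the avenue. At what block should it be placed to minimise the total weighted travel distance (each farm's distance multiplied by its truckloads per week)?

x = 5

For a sum of weighted absolute distances on a line, the optimum is the weighted median (not the mean). Total weight W = 695; half-weight = 347.5.
Sort by position and accumulate weight:
  block 0 (Northgate, w=100) → cum 100
  block 3 (Midtown, w=200) → cum 300
  block 5 (Eastvale, w=100) → cum 400  ≥ 347.5 → median here
  block 12 (Westmoor, w=275) → cum 675
  block 14 (Southcross, w=20) → cum 695
Optimal location: block 5.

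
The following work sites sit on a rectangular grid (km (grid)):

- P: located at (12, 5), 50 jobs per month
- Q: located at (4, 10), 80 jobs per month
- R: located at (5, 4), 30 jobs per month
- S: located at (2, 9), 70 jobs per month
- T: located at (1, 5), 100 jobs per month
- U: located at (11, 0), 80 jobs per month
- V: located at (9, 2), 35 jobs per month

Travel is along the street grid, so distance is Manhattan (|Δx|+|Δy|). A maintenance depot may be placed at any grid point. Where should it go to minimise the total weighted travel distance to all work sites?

(4, 5)

Manhattan distance separates: Σwᵢ(|x−xᵢ|+|y−yᵢ|) = Σwᵢ|x−xᵢ| + Σwᵢ|y−yᵢ|, so x and y are optimised independently as 1-D weighted medians.
Total weight W = 445; half = 222.5.
x-coordinate, sorted with cumulative weight:
  x=1 (T, w=100) cum 100
  x=2 (S, w=70) cum 170
  x=4 (Q, w=80) cum 250  ← median
  x=5 (R, w=30) cum 280
  x=9 (V, w=35) cum 315
  x=11 (U, w=80) cum 395
  x=12 (P, w=50) cum 445
⇒ x* = 4
y-coordinate, sorted with cumulative weight:
  y=0 (U, w=80) cum 80
  y=2 (V, w=35) cum 115
  y=4 (R, w=30) cum 145
  y=5 (P, w=50) cum 195
  y=5 (T, w=100) cum 295  ← median
  y=9 (S, w=70) cum 365
  y=10 (Q, w=80) cum 445
⇒ y* = 5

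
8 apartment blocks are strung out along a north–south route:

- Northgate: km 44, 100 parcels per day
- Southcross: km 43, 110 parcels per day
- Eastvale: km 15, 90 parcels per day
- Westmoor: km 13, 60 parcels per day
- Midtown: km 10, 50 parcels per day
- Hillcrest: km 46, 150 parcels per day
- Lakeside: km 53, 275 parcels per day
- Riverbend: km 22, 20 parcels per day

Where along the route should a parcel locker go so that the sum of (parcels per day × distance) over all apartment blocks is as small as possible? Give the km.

For a sum of weighted absolute distances on a line, the optimum is the weighted median (not the mean). Total weight W = 855; half-weight = 427.5.
Sort by position and accumulate weight:
  km 10 (Midtown, w=50) → cum 50
  km 13 (Westmoor, w=60) → cum 110
  km 15 (Eastvale, w=90) → cum 200
  km 22 (Riverbend, w=20) → cum 220
  km 43 (Southcross, w=110) → cum 330
  km 44 (Northgate, w=100) → cum 430  ≥ 427.5 → median here
  km 46 (Hillcrest, w=150) → cum 580
  km 53 (Lakeside, w=275) → cum 855
Optimal location: km 44.

x = 44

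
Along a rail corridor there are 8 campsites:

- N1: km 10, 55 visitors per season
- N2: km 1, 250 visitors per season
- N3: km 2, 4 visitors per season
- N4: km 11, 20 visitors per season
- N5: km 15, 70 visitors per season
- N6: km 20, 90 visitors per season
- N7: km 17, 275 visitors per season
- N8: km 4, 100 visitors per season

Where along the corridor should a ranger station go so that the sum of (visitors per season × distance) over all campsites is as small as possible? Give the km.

For a sum of weighted absolute distances on a line, the optimum is the weighted median (not the mean). Total weight W = 864; half-weight = 432.
Sort by position and accumulate weight:
  km 1 (N2, w=250) → cum 250
  km 2 (N3, w=4) → cum 254
  km 4 (N8, w=100) → cum 354
  km 10 (N1, w=55) → cum 409
  km 11 (N4, w=20) → cum 429
  km 15 (N5, w=70) → cum 499  ≥ 432 → median here
  km 17 (N7, w=275) → cum 774
  km 20 (N6, w=90) → cum 864
Optimal location: km 15.

x = 15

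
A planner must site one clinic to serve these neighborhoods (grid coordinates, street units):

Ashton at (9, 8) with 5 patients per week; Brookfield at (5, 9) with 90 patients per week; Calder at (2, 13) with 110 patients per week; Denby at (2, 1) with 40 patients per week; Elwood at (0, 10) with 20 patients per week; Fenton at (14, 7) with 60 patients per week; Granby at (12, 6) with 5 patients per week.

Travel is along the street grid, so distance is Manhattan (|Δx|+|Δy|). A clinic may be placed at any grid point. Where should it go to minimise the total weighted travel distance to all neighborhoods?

(2, 9)

Manhattan distance separates: Σwᵢ(|x−xᵢ|+|y−yᵢ|) = Σwᵢ|x−xᵢ| + Σwᵢ|y−yᵢ|, so x and y are optimised independently as 1-D weighted medians.
Total weight W = 330; half = 165.
x-coordinate, sorted with cumulative weight:
  x=0 (Elwood, w=20) cum 20
  x=2 (Calder, w=110) cum 130
  x=2 (Denby, w=40) cum 170  ← median
  x=5 (Brookfield, w=90) cum 260
  x=9 (Ashton, w=5) cum 265
  x=12 (Granby, w=5) cum 270
  x=14 (Fenton, w=60) cum 330
⇒ x* = 2
y-coordinate, sorted with cumulative weight:
  y=1 (Denby, w=40) cum 40
  y=6 (Granby, w=5) cum 45
  y=7 (Fenton, w=60) cum 105
  y=8 (Ashton, w=5) cum 110
  y=9 (Brookfield, w=90) cum 200  ← median
  y=10 (Elwood, w=20) cum 220
  y=13 (Calder, w=110) cum 330
⇒ y* = 9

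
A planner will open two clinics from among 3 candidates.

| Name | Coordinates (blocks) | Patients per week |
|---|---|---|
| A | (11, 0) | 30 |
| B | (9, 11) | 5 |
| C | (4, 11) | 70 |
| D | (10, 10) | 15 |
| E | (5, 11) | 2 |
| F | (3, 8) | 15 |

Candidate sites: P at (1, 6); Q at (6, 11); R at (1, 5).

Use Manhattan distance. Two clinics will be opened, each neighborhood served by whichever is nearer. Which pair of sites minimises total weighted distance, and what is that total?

{Q, R}, total 757

Evaluate every pair (each demand assigned to the nearer of the two):
  {Q, R}: total = 757
  {P, Q}: total = 772
  {P, R}: total = 1348
Best pair: {Q, R} with total 757.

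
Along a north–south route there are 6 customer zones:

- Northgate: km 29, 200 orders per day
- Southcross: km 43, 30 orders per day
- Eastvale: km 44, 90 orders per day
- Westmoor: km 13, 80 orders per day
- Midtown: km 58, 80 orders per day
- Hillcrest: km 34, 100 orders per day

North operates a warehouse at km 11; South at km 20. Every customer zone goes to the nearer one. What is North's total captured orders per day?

The indifferent point is the midpoint (11+20)/2 = 15.5; customer zones left of it (closer to North at 11) go to North, those right go to South.
  Westmoor at 13 (w=80) → North
  Northgate at 29 (w=200) → South
  Hillcrest at 34 (w=100) → South
  Southcross at 43 (w=30) → South
  Eastvale at 44 (w=90) → South
  Midtown at 58 (w=80) → South
North captures 80; South captures 500.

80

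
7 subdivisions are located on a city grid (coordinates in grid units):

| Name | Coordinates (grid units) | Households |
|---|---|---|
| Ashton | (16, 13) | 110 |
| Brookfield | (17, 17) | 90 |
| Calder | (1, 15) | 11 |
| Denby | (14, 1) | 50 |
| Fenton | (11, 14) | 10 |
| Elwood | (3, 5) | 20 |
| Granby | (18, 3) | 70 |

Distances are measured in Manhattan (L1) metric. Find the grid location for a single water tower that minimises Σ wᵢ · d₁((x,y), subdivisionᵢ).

(16, 13)

Manhattan distance separates: Σwᵢ(|x−xᵢ|+|y−yᵢ|) = Σwᵢ|x−xᵢ| + Σwᵢ|y−yᵢ|, so x and y are optimised independently as 1-D weighted medians.
Total weight W = 361; half = 180.5.
x-coordinate, sorted with cumulative weight:
  x=1 (Calder, w=11) cum 11
  x=3 (Elwood, w=20) cum 31
  x=11 (Fenton, w=10) cum 41
  x=14 (Denby, w=50) cum 91
  x=16 (Ashton, w=110) cum 201  ← median
  x=17 (Brookfield, w=90) cum 291
  x=18 (Granby, w=70) cum 361
⇒ x* = 16
y-coordinate, sorted with cumulative weight:
  y=1 (Denby, w=50) cum 50
  y=3 (Granby, w=70) cum 120
  y=5 (Elwood, w=20) cum 140
  y=13 (Ashton, w=110) cum 250  ← median
  y=14 (Fenton, w=10) cum 260
  y=15 (Calder, w=11) cum 271
  y=17 (Brookfield, w=90) cum 361
⇒ y* = 13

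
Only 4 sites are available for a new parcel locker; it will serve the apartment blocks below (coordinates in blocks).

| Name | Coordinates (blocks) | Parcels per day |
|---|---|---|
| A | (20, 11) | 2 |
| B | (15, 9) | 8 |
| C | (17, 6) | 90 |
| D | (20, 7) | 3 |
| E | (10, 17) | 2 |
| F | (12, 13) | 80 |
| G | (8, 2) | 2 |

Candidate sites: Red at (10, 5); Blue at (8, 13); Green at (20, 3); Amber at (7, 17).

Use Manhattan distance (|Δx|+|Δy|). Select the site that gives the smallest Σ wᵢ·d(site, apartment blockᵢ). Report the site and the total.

Red, total 1694 blocks

Total weighted distance at each candidate:
  Red (10, 5): total = 1694
  Blue (8, 13): total = 1964
  Green (20, 3): total = 2170
  Amber (7, 17): total = 2883
Minimum is at Red with total 1694 blocks.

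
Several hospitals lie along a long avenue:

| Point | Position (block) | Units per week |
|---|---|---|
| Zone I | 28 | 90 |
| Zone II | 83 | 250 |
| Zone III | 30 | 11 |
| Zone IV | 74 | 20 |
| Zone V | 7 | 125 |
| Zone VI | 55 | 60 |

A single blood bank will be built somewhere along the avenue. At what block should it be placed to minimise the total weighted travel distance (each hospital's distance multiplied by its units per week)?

x = 55

For a sum of weighted absolute distances on a line, the optimum is the weighted median (not the mean). Total weight W = 556; half-weight = 278.
Sort by position and accumulate weight:
  block 7 (Zone V, w=125) → cum 125
  block 28 (Zone I, w=90) → cum 215
  block 30 (Zone III, w=11) → cum 226
  block 55 (Zone VI, w=60) → cum 286  ≥ 278 → median here
  block 74 (Zone IV, w=20) → cum 306
  block 83 (Zone II, w=250) → cum 556
Optimal location: block 55.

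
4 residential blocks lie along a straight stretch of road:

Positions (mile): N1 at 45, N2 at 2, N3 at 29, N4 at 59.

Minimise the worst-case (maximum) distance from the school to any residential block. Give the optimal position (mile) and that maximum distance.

location 30.5, max distance 28.5

The 1-center on a line is the midpoint of the two extreme points: leftmost at 2, rightmost at 59.
Optimal location = (2 + 59)/2 = 30.5; maximum distance = (59 − 2)/2 = 28.5.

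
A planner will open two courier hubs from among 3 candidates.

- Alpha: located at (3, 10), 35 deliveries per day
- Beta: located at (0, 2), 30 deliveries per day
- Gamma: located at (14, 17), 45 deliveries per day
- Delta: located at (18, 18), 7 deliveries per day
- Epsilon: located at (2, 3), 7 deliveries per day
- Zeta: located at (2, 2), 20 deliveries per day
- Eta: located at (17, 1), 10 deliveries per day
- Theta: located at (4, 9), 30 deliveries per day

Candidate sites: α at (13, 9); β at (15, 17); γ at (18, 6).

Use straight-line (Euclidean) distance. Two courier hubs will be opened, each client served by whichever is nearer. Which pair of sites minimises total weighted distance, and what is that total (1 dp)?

{α, β}, total 1569.7

Evaluate every pair (each demand assigned to the nearer of the two):
  {α, β}: total = 1569.7
  {α, γ}: total = 1899.0
  {β, γ}: total = 2009.4
Best pair: {α, β} with total 1569.7.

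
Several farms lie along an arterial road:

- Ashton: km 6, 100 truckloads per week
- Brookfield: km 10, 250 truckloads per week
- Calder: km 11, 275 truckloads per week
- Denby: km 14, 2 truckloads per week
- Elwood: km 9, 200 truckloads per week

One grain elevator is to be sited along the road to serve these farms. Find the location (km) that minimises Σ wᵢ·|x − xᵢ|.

x = 10

For a sum of weighted absolute distances on a line, the optimum is the weighted median (not the mean). Total weight W = 827; half-weight = 413.5.
Sort by position and accumulate weight:
  km 6 (Ashton, w=100) → cum 100
  km 9 (Elwood, w=200) → cum 300
  km 10 (Brookfield, w=250) → cum 550  ≥ 413.5 → median here
  km 11 (Calder, w=275) → cum 825
  km 14 (Denby, w=2) → cum 827
Optimal location: km 10.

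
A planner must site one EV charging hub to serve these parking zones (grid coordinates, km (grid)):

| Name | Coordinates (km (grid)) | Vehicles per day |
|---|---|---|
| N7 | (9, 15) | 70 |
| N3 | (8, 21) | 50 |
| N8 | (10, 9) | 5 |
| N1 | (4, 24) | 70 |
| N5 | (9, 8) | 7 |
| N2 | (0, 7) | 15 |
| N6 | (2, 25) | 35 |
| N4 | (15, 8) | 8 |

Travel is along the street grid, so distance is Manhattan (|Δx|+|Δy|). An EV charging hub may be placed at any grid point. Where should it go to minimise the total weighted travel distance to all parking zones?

Manhattan distance separates: Σwᵢ(|x−xᵢ|+|y−yᵢ|) = Σwᵢ|x−xᵢ| + Σwᵢ|y−yᵢ|, so x and y are optimised independently as 1-D weighted medians.
Total weight W = 260; half = 130.
x-coordinate, sorted with cumulative weight:
  x=0 (N2, w=15) cum 15
  x=2 (N6, w=35) cum 50
  x=4 (N1, w=70) cum 120
  x=8 (N3, w=50) cum 170  ← median
  x=9 (N7, w=70) cum 240
  x=9 (N5, w=7) cum 247
  x=10 (N8, w=5) cum 252
  x=15 (N4, w=8) cum 260
⇒ x* = 8
y-coordinate, sorted with cumulative weight:
  y=7 (N2, w=15) cum 15
  y=8 (N5, w=7) cum 22
  y=8 (N4, w=8) cum 30
  y=9 (N8, w=5) cum 35
  y=15 (N7, w=70) cum 105
  y=21 (N3, w=50) cum 155  ← median
  y=24 (N1, w=70) cum 225
  y=25 (N6, w=35) cum 260
⇒ y* = 21

(8, 21)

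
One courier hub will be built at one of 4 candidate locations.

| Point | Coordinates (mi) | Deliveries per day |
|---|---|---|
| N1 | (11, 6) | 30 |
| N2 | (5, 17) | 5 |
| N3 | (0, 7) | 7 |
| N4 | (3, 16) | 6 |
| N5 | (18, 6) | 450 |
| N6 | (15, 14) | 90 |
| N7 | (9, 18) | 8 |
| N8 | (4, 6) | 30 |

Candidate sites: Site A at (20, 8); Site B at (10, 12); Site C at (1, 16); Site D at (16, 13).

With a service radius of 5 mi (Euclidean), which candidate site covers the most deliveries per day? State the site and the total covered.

Coverage radius r = 5 mi; a point is covered iff (Δx)²+(Δy)² ≤ 5² = 25.
  Site A (20, 8): covers {N5} → 450
  Site B (10, 12): covers {none} → 0
  Site C (1, 16): covers {N2, N4} → 11
  Site D (16, 13): covers {N6} → 90
Maximum coverage at Site A: 450 deliveries per day.

Site A, covering 450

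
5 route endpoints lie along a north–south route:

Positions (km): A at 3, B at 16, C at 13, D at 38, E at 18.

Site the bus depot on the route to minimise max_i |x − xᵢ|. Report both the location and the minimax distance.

location 20.5, max distance 17.5

The 1-center on a line is the midpoint of the two extreme points: leftmost at 3, rightmost at 38.
Optimal location = (3 + 38)/2 = 20.5; maximum distance = (38 − 3)/2 = 17.5.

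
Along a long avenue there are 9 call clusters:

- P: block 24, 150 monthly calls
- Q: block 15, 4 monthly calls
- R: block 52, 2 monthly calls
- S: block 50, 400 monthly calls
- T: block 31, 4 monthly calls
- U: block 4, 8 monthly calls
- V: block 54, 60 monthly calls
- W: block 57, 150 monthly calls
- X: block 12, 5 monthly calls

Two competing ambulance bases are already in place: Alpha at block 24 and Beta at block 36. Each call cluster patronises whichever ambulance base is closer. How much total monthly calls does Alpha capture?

167

The indifferent point is the midpoint (24+36)/2 = 30; call clusters left of it (closer to Alpha at 24) go to Alpha, those right go to Beta.
  U at 4 (w=8) → Alpha
  X at 12 (w=5) → Alpha
  Q at 15 (w=4) → Alpha
  P at 24 (w=150) → Alpha
  T at 31 (w=4) → Beta
  S at 50 (w=400) → Beta
  R at 52 (w=2) → Beta
  V at 54 (w=60) → Beta
  W at 57 (w=150) → Beta
Alpha captures 167; Beta captures 616.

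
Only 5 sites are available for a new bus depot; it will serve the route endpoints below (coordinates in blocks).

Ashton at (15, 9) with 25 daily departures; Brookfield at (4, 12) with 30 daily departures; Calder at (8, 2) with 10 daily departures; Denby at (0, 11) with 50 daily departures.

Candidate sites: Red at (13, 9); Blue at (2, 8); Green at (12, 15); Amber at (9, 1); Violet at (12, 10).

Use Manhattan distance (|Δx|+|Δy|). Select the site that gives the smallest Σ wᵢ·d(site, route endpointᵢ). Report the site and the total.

Total weighted distance at each candidate:
  Red (13, 9): total = 1280
  Blue (2, 8): total = 900
  Green (12, 15): total = 1525
  Amber (9, 1): total = 1800
  Violet (12, 10): total = 1170
Minimum is at Blue with total 900 blocks.

Blue, total 900 blocks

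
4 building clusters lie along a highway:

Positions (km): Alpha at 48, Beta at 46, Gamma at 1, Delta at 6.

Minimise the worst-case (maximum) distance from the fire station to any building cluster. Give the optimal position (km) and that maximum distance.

The 1-center on a line is the midpoint of the two extreme points: leftmost at 1, rightmost at 48.
Optimal location = (1 + 48)/2 = 24.5; maximum distance = (48 − 1)/2 = 23.5.

location 24.5, max distance 23.5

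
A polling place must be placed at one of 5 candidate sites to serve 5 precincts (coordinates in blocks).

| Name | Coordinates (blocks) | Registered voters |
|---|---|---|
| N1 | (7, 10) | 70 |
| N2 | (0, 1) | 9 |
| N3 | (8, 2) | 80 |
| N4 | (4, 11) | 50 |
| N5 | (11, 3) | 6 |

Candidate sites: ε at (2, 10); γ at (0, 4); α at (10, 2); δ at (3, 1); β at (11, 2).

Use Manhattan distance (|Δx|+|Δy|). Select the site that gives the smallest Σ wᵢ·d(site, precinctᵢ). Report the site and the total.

α, total 1791 blocks

Total weighted distance at each candidate:
  ε (2, 10): total = 1815
  γ (0, 4): total = 2359
  α (10, 2): total = 1791
  δ (3, 1): total = 2027
  β (11, 2): total = 1994
Minimum is at α with total 1791 blocks.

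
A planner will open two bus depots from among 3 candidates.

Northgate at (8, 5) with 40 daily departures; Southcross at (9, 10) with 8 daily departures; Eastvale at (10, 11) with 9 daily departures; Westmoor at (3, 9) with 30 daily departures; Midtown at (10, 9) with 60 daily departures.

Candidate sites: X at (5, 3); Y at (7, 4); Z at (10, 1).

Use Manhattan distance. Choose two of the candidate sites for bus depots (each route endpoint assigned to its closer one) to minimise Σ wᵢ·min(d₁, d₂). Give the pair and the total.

{X, Y}, total 954

Evaluate every pair (each demand assigned to the nearer of the two):
  {X, Y}: total = 954
  {Y, Z}: total = 984
  {X, Z}: total = 1090
Best pair: {X, Y} with total 954.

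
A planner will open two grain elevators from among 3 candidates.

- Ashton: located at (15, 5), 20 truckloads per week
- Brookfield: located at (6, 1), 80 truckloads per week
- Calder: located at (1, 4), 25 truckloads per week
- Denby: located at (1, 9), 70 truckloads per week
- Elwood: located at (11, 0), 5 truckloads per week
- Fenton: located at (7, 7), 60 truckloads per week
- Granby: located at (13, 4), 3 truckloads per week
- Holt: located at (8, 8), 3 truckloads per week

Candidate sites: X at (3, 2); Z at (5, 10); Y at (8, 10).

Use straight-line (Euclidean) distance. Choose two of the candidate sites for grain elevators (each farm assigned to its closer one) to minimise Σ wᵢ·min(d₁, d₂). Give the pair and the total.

Evaluate every pair (each demand assigned to the nearer of the two):
  {X, Z}: total = 1134.3
  {X, Y}: total = 1251.1
  {Z, Y}: total = 1636.7
Best pair: {X, Z} with total 1134.3.

{X, Z}, total 1134.3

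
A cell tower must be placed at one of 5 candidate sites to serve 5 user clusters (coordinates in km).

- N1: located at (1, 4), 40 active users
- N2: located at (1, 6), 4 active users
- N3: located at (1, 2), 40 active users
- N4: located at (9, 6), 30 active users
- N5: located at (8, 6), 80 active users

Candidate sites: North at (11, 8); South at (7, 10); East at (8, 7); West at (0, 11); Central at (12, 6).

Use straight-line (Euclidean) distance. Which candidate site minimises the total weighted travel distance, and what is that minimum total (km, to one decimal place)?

East, total 799.4 km

Total weighted distance at each candidate:
  North (11, 8): total = 1311.4
  South (7, 10): total = 1232.3
  East (8, 7): total = 799.4
  West (0, 11): total = 1729.0
  Central (12, 6): total = 1369.4
Minimum is at East with total 799.4 km.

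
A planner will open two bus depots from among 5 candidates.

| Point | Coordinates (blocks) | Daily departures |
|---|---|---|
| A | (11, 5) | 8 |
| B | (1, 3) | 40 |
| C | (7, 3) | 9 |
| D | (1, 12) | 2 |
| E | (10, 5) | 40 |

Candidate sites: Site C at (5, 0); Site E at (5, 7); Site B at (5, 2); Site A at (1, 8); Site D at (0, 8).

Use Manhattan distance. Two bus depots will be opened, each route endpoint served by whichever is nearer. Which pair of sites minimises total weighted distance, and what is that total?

{Site E, Site B}, total 589

Evaluate every pair (each demand assigned to the nearer of the two):
  {Site E, Site B}: total = 589
  {Site E, Site A}: total = 606
  {Site B, Site A}: total = 627
  {Site B, Site D}: total = 629
  {Site C, Site B}: total = 647
  {Site E, Site D}: total = 648
  {Site C, Site E}: total = 687
  {Site C, Site A}: total = 741
  {Site C, Site D}: total = 783
  {Site A, Site D}: total = 891
Best pair: {Site E, Site B} with total 589.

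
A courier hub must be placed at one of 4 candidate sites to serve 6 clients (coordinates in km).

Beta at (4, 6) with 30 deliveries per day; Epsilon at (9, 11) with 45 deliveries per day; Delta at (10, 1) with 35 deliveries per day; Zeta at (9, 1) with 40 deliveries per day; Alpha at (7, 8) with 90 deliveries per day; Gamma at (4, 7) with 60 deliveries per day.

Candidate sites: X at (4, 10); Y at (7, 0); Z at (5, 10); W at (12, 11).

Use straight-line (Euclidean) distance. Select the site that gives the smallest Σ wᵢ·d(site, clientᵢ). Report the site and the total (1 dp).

Z, total 1507.8 km

Total weighted distance at each candidate:
  X (4, 10): total = 1644.4
  Y (7, 0): total = 2081.4
  Z (5, 10): total = 1507.8
  W (12, 11): total = 2254.0
Minimum is at Z with total 1507.8 km.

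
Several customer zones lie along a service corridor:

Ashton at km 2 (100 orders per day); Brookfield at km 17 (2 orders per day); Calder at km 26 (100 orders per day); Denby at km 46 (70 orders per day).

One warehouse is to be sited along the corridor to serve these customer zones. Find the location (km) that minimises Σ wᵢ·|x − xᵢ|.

x = 26

For a sum of weighted absolute distances on a line, the optimum is the weighted median (not the mean). Total weight W = 272; half-weight = 136.
Sort by position and accumulate weight:
  km 2 (Ashton, w=100) → cum 100
  km 17 (Brookfield, w=2) → cum 102
  km 26 (Calder, w=100) → cum 202  ≥ 136 → median here
  km 46 (Denby, w=70) → cum 272
Optimal location: km 26.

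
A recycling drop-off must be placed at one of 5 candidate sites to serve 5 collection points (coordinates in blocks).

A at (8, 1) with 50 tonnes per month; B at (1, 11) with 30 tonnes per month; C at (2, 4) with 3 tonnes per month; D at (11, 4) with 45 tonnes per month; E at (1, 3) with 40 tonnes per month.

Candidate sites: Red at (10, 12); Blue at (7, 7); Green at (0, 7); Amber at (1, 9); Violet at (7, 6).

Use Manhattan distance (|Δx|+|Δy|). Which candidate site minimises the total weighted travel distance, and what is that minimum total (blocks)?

Violet, total 1281 blocks

Total weighted distance at each candidate:
  Red (10, 12): total = 2123
  Blue (7, 7): total = 1389
  Green (0, 7): total = 1695
  Amber (1, 9): total = 1743
  Violet (7, 6): total = 1281
Minimum is at Violet with total 1281 blocks.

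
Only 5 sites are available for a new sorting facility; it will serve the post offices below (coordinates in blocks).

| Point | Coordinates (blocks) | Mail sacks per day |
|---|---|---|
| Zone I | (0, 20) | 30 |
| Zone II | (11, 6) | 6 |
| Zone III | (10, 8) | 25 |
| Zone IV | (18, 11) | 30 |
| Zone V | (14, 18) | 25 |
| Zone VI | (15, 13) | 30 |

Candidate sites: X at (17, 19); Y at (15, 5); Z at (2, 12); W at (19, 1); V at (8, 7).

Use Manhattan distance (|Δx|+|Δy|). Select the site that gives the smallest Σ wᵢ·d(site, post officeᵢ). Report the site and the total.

X, total 1714 blocks

Total weighted distance at each candidate:
  X (17, 19): total = 1714
  Y (15, 5): total = 1990
  Z (2, 12): total = 2070
  W (19, 1): total = 2978
  V (8, 7): total = 1964
Minimum is at X with total 1714 blocks.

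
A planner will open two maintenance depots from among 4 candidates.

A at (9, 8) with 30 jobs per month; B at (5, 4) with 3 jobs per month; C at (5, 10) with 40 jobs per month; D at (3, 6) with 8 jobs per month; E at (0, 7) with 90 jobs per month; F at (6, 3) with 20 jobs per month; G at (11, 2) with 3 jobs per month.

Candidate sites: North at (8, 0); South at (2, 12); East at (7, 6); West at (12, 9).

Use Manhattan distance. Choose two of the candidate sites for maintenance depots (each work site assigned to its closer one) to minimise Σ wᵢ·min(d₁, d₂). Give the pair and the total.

Evaluate every pair (each demand assigned to the nearer of the two):
  {South, East}: total = 1098
  {North, East}: total = 1219
  {East, West}: total = 1228
  {North, South}: total = 1292
  {South, West}: total = 1303
  {North, West}: total = 1924
Best pair: {South, East} with total 1098.

{South, East}, total 1098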